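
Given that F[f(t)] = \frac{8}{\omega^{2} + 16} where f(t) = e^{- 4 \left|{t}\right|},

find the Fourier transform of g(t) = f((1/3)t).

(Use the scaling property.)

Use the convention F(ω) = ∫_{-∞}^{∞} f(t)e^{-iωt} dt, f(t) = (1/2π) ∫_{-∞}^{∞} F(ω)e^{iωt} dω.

F[g](ω) = \frac{24}{9 \omega^{2} + 16}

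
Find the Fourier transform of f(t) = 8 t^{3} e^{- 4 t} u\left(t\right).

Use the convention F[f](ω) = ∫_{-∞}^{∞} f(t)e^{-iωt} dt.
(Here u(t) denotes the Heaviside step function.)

F(ω) = \frac{48}{\left(i \omega + 4\right)^{4}}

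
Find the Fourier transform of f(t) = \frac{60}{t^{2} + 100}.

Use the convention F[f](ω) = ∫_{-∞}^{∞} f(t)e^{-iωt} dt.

F(ω) = 6 \pi e^{- 10 \left|{\omega}\right|}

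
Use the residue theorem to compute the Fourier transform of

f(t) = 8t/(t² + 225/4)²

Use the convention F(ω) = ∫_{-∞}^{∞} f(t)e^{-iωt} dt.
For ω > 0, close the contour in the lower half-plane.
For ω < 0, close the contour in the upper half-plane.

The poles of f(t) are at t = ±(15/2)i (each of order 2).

Let g(z) = f(z)e^{-iωz}; for large |z| the factor e^{-iωz} decays in the lower half-plane when ω > 0 and in the upper half-plane when ω < 0.

Case ω > 0 (lower half-plane, clockwise contour ⇒ F(ω) = -2πi·ΣRes):
  Res_{z = - \frac{15 i}{2}} g(z) = \frac{4 \omega e^{- \frac{15 \omega}{2}}}{15} (pole of order 2)
  F(ω) = -2πi·ΣRes = - \frac{8 i \pi \omega e^{- \frac{15 \omega}{2}}}{15}

Case ω < 0 (upper half-plane, counterclockwise contour ⇒ F(ω) = +2πi·ΣRes):
  Res_{z = \frac{15 i}{2}} g(z) = - \frac{4 \omega e^{\frac{15 \omega}{2}}}{15} (pole of order 2)
  F(ω) = 2πi·ΣRes = - \frac{8 i \pi \omega e^{\frac{15 \omega}{2}}}{15}

Both cases combine into a single formula in |ω|:

F(ω) = - \frac{8 i \pi \omega e^{- \frac{15 \left|{\omega}\right|}{2}}}{15}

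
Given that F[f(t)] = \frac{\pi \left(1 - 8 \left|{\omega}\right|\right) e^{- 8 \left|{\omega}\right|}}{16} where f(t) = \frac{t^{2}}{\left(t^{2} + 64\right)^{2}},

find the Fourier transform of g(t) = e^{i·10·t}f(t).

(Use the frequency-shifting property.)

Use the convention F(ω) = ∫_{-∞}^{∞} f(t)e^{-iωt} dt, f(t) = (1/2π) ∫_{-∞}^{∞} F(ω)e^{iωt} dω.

F[g](ω) = \frac{\pi \left(1 - 8 \left|{\omega - 10}\right|\right) e^{- 8 \left|{\omega - 10}\right|}}{16}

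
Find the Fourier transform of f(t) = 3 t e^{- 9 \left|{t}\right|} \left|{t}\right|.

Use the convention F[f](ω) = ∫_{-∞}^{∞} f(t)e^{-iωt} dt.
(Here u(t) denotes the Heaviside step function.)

F(ω) = \frac{12 i \omega \left(\omega^{2} - 243\right)}{\left(\omega^{2} + 81\right)^{3}}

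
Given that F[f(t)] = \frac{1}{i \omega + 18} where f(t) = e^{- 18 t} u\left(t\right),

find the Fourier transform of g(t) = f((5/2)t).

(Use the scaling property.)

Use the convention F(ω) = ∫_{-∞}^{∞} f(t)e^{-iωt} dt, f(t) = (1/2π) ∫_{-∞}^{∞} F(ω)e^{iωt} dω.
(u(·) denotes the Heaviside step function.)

F[g](ω) = \frac{1}{i \omega + 45}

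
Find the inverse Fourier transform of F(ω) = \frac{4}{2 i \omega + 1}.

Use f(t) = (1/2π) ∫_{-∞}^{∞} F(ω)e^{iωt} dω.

f(t) = 2 e^{- \frac{t}{2}} u\left(t\right)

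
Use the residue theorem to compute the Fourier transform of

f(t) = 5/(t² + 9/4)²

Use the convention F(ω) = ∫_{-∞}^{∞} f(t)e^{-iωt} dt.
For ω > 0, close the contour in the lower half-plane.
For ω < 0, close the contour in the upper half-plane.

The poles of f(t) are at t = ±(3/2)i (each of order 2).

Let g(z) = f(z)e^{-iωz}; for large |z| the factor e^{-iωz} decays in the lower half-plane when ω > 0 and in the upper half-plane when ω < 0.

Case ω > 0 (lower half-plane, clockwise contour ⇒ F(ω) = -2πi·ΣRes):
  Res_{z = - \frac{3 i}{2}} g(z) = \frac{5 i \left(3 \omega + 2\right) e^{- \frac{3 \omega}{2}}}{27} (pole of order 2)
  F(ω) = -2πi·ΣRes = \frac{10 \pi \left(3 \omega + 2\right) e^{- \frac{3 \omega}{2}}}{27}

Case ω < 0 (upper half-plane, counterclockwise contour ⇒ F(ω) = +2πi·ΣRes):
  Res_{z = \frac{3 i}{2}} g(z) = \frac{5 i \left(3 \omega - 2\right) e^{\frac{3 \omega}{2}}}{27} (pole of order 2)
  F(ω) = 2πi·ΣRes = \frac{10 \pi \left(2 - 3 \omega\right) e^{\frac{3 \omega}{2}}}{27}

Both cases combine into a single formula in |ω|:

F(ω) = \frac{10 \pi \left(3 \left|{\omega}\right| + 2\right) e^{- \frac{3 \left|{\omega}\right|}{2}}}{27}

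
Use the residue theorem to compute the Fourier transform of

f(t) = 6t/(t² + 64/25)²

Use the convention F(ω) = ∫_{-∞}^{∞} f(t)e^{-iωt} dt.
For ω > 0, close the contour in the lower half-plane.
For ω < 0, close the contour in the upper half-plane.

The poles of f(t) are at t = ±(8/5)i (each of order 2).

Let g(z) = f(z)e^{-iωz}; for large |z| the factor e^{-iωz} decays in the lower half-plane when ω > 0 and in the upper half-plane when ω < 0.

Case ω > 0 (lower half-plane, clockwise contour ⇒ F(ω) = -2πi·ΣRes):
  Res_{z = - \frac{8 i}{5}} g(z) = \frac{15 \omega e^{- \frac{8 \omega}{5}}}{16} (pole of order 2)
  F(ω) = -2πi·ΣRes = - \frac{15 i \pi \omega e^{- \frac{8 \omega}{5}}}{8}

Case ω < 0 (upper half-plane, counterclockwise contour ⇒ F(ω) = +2πi·ΣRes):
  Res_{z = \frac{8 i}{5}} g(z) = - \frac{15 \omega e^{\frac{8 \omega}{5}}}{16} (pole of order 2)
  F(ω) = 2πi·ΣRes = - \frac{15 i \pi \omega e^{\frac{8 \omega}{5}}}{8}

Both cases combine into a single formula in |ω|:

F(ω) = - \frac{15 i \pi \omega e^{- \frac{8 \left|{\omega}\right|}{5}}}{8}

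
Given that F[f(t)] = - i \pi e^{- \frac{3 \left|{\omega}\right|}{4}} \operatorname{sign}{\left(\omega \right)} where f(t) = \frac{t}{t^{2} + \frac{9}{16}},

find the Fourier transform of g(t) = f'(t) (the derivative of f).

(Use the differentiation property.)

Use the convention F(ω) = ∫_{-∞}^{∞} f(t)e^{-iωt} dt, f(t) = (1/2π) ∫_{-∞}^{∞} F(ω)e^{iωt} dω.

F[g](ω) = \pi \omega e^{- \frac{3 \left|{\omega}\right|}{4}} \operatorname{sign}{\left(\omega \right)}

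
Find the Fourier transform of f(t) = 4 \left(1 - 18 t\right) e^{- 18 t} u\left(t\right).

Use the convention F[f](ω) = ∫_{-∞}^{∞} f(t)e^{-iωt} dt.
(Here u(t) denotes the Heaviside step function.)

F(ω) = \frac{4 i \omega}{- \omega^{2} + 36 i \omega + 324}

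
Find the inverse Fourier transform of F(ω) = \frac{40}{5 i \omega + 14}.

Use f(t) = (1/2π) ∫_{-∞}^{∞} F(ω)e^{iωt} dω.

f(t) = 8 e^{- \frac{14 t}{5}} u\left(t\right)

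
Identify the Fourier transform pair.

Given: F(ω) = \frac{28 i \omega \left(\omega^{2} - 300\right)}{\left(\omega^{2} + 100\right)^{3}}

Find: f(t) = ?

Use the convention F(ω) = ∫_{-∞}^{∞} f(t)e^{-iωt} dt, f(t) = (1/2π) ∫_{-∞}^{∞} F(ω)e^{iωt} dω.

f(t) = 7 t e^{- 10 \left|{t}\right|} \left|{t}\right|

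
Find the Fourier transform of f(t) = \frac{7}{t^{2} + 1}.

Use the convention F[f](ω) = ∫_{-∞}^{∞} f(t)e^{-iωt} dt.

F(ω) = 7 \pi e^{- \left|{\omega}\right|}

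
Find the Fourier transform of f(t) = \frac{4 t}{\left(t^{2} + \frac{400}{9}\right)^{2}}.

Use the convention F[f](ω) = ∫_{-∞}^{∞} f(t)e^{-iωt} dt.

F(ω) = - \frac{3 i \pi \omega e^{- \frac{20 \left|{\omega}\right|}{3}}}{10}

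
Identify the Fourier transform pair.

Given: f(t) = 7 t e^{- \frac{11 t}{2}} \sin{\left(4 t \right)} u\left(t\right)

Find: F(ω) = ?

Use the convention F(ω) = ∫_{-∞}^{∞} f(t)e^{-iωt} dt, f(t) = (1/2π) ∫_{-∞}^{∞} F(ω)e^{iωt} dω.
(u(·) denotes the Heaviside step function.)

F(ω) = \frac{448 \left(2 i \omega + 11\right)}{\left(\left(2 i \omega + 11\right)^{2} + 64\right)^{2}}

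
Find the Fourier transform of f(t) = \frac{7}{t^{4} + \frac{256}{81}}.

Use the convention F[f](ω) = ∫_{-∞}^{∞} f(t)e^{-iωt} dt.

F(ω) = \frac{189 \pi e^{- \frac{2 \sqrt{2} \left|{\omega}\right|}{3}} \sin{\left(\frac{2 \sqrt{2} \left|{\omega}\right|}{3} + \frac{\pi}{4} \right)}}{64}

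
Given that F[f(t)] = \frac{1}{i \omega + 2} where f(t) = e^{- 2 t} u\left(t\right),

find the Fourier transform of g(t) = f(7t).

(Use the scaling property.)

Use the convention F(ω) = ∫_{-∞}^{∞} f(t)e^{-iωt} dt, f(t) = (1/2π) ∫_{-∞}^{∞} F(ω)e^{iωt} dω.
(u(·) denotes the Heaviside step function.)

F[g](ω) = \frac{1}{i \omega + 14}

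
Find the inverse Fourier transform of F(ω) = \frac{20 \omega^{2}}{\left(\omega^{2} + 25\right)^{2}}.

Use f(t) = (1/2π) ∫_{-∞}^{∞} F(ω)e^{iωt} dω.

f(t) = \left(1 - 5 \left|{t}\right|\right) e^{- 5 \left|{t}\right|}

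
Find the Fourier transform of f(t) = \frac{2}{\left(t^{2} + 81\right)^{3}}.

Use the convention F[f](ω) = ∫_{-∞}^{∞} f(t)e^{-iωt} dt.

F(ω) = \frac{\pi \left(27 \omega^{2} + 9 \left|{\omega}\right| + 1\right) e^{- 9 \left|{\omega}\right|}}{78732}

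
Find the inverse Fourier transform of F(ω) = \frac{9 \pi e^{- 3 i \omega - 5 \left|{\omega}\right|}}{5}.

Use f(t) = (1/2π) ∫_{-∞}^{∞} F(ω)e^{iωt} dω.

f(t) = \frac{9}{\left(t - 3\right)^{2} + 25}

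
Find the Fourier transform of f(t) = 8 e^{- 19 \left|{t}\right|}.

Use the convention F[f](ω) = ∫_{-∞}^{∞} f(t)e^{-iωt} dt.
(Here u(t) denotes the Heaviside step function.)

F(ω) = \frac{304}{\omega^{2} + 361}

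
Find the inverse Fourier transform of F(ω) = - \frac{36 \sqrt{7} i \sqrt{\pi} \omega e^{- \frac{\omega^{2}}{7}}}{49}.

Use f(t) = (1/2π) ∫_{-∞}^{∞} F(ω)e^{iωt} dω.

f(t) = 9 t e^{- \frac{7 t^{2}}{4}}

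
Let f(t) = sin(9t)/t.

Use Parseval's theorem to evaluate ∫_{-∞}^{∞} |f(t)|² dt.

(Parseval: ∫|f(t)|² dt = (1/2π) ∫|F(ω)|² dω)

∫|f(t)|² dt = 9 \pi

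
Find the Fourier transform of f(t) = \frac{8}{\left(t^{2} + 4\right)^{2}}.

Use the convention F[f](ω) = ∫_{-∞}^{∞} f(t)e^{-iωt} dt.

F(ω) = \frac{\pi \left(2 \left|{\omega}\right| + 1\right) e^{- 2 \left|{\omega}\right|}}{2}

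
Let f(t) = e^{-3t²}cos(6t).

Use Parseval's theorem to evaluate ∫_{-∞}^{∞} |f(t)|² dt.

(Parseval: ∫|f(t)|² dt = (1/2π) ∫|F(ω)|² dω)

∫|f(t)|² dt = \frac{\sqrt{6} \sqrt{\pi} \left(1 + e^{6}\right)}{12 e^{6}}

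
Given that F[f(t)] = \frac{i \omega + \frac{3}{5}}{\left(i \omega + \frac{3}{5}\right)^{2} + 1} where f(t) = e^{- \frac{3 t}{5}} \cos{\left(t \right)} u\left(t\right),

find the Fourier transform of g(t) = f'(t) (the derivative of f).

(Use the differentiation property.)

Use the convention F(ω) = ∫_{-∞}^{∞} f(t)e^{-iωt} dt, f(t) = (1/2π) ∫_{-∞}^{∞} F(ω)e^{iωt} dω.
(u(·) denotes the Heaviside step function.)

F[g](ω) = \frac{5 i \omega \left(5 i \omega + 3\right)}{\left(5 i \omega + 3\right)^{2} + 25}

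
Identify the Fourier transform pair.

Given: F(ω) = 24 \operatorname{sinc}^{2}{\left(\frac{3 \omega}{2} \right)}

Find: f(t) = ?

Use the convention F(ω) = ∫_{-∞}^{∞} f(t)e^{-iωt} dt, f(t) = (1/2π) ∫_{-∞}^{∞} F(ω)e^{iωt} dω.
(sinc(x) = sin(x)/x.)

f(t) = 8 \left(\begin{cases} 1 - \frac{\left|{t}\right|}{3} & \text{for}\: \left|{t}\right| < 3 \\0 & \text{otherwise} \end{cases}\right)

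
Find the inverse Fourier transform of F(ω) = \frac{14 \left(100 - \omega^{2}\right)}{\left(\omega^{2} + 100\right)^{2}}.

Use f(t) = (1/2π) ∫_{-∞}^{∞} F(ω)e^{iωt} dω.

f(t) = 7 e^{- 10 \left|{t}\right|} \left|{t}\right|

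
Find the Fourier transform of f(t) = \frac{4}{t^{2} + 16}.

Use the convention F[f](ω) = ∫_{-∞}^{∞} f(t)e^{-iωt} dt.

F(ω) = \pi e^{- 4 \left|{\omega}\right|}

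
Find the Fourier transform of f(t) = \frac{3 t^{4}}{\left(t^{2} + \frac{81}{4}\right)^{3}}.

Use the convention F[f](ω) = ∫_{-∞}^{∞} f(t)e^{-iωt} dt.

F(ω) = \frac{\pi \left(27 \omega^{2} - 30 \left|{\omega}\right| + 4\right) e^{- \frac{9 \left|{\omega}\right|}{2}}}{16}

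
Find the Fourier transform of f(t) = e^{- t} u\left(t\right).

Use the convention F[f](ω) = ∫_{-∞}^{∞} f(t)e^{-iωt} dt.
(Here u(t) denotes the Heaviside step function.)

F(ω) = \frac{1}{i \omega + 1}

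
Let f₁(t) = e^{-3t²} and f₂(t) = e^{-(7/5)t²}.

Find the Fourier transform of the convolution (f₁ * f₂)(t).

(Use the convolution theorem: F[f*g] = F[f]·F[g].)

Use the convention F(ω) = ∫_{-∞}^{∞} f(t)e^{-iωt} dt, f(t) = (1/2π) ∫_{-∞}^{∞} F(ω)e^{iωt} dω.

F[f₁*f₂](ω) = \frac{\sqrt{105} \pi e^{- \frac{11 \omega^{2}}{42}}}{21}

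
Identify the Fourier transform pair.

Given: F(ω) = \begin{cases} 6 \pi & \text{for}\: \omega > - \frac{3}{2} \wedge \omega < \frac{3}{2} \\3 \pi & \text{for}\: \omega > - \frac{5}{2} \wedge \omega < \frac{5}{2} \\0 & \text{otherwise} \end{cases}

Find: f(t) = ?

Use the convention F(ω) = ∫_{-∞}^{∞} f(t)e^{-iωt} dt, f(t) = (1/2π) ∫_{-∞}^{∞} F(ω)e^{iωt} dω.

f(t) = \frac{6 \sin{\left(2 t \right)} \cos{\left(\frac{t}{2} \right)}}{t}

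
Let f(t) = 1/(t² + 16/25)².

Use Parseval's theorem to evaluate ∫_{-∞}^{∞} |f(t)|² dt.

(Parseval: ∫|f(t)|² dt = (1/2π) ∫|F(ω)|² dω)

∫|f(t)|² dt = \frac{390625 \pi}{262144}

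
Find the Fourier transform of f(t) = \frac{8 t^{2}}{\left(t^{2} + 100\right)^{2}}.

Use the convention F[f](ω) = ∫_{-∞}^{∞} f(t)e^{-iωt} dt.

F(ω) = \frac{2 \pi \left(1 - 10 \left|{\omega}\right|\right) e^{- 10 \left|{\omega}\right|}}{5}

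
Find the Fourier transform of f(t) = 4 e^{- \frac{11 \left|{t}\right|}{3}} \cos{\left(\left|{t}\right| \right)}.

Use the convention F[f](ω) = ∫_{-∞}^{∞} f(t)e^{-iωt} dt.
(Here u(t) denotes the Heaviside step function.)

F(ω) = \frac{264 \left(9 \omega^{2} + 130\right)}{81 \omega^{4} + 2016 \omega^{2} + 16900}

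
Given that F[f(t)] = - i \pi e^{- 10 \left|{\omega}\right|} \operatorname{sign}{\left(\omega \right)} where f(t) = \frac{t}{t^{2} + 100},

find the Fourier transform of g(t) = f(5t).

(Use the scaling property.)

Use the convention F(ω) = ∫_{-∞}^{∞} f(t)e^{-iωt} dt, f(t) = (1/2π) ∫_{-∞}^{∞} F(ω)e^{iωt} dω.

F[g](ω) = - \frac{i \pi e^{- 2 \left|{\omega}\right|} \operatorname{sign}{\left(\omega \right)}}{5}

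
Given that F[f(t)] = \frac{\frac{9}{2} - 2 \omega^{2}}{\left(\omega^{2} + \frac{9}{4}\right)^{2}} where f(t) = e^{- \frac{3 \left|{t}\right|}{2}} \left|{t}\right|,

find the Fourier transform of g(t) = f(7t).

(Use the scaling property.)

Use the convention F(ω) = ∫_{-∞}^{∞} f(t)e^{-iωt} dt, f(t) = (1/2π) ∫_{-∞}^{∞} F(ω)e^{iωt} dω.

F[g](ω) = \frac{56 \left(441 - 4 \omega^{2}\right)}{\left(4 \omega^{2} + 441\right)^{2}}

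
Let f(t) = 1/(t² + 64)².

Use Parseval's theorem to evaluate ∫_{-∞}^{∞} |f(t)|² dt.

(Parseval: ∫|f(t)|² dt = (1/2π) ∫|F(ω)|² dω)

∫|f(t)|² dt = \frac{5 \pi}{33554432}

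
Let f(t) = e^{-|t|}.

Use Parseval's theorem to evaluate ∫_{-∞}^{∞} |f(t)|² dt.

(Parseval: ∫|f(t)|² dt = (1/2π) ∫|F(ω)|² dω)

∫|f(t)|² dt = 1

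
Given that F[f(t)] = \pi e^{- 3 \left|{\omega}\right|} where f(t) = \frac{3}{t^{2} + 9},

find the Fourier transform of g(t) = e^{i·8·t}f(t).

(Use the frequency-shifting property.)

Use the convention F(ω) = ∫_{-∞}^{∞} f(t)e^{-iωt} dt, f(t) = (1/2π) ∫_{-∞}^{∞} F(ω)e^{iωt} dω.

F[g](ω) = \pi e^{- 3 \left|{\omega - 8}\right|}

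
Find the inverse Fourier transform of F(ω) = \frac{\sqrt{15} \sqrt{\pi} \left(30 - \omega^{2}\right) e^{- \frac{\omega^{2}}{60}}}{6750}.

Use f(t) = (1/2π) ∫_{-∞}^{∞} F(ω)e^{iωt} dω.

f(t) = 2 t^{2} e^{- 15 t^{2}}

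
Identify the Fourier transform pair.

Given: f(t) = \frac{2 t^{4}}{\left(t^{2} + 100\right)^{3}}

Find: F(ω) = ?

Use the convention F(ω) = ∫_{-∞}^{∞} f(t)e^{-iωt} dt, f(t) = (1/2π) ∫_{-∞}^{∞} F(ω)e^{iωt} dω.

F(ω) = \frac{\pi \left(100 \omega^{2} - 50 \left|{\omega}\right| + 3\right) e^{- 10 \left|{\omega}\right|}}{40}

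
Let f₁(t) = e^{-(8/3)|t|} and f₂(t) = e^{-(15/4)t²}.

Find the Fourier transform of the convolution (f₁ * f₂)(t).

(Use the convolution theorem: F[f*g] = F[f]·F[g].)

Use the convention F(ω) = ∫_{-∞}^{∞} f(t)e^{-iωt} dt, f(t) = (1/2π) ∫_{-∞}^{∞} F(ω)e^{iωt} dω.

F[f₁*f₂](ω) = \frac{32 \sqrt{15} \sqrt{\pi} e^{- \frac{\omega^{2}}{15}}}{5 \left(9 \omega^{2} + 64\right)}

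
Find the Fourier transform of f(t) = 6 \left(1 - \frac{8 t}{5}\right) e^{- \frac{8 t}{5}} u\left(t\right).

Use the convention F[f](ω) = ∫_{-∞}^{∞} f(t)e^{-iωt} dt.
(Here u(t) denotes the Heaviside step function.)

F(ω) = \frac{150 i \omega}{- 25 \omega^{2} + 80 i \omega + 64}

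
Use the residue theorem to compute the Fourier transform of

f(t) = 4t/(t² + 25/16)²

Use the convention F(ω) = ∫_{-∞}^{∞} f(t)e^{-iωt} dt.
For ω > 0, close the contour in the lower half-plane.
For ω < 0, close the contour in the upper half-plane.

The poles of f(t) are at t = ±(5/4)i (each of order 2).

Let g(z) = f(z)e^{-iωz}; for large |z| the factor e^{-iωz} decays in the lower half-plane when ω > 0 and in the upper half-plane when ω < 0.

Case ω > 0 (lower half-plane, clockwise contour ⇒ F(ω) = -2πi·ΣRes):
  Res_{z = - \frac{5 i}{4}} g(z) = \frac{4 \omega e^{- \frac{5 \omega}{4}}}{5} (pole of order 2)
  F(ω) = -2πi·ΣRes = - \frac{8 i \pi \omega e^{- \frac{5 \omega}{4}}}{5}

Case ω < 0 (upper half-plane, counterclockwise contour ⇒ F(ω) = +2πi·ΣRes):
  Res_{z = \frac{5 i}{4}} g(z) = - \frac{4 \omega e^{\frac{5 \omega}{4}}}{5} (pole of order 2)
  F(ω) = 2πi·ΣRes = - \frac{8 i \pi \omega e^{\frac{5 \omega}{4}}}{5}

Both cases combine into a single formula in |ω|:

F(ω) = - \frac{8 i \pi \omega e^{- \frac{5 \left|{\omega}\right|}{4}}}{5}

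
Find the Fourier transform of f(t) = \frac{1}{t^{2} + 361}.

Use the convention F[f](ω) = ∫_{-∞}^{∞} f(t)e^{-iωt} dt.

F(ω) = \frac{\pi e^{- 19 \left|{\omega}\right|}}{19}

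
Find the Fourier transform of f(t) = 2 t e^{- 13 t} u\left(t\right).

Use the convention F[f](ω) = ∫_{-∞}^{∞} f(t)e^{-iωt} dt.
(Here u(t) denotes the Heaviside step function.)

F(ω) = \frac{2}{\left(i \omega + 13\right)^{2}}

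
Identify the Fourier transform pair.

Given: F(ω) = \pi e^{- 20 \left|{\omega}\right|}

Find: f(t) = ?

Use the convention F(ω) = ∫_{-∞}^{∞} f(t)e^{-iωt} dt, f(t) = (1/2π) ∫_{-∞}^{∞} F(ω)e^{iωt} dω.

f(t) = \frac{20}{t^{2} + 400}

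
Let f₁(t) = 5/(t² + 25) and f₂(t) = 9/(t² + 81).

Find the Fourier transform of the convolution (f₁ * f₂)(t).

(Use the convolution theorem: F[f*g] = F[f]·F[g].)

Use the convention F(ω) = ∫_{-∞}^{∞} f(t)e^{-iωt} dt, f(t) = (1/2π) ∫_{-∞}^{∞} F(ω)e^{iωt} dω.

F[f₁*f₂](ω) = \pi^{2} e^{- 14 \left|{\omega}\right|}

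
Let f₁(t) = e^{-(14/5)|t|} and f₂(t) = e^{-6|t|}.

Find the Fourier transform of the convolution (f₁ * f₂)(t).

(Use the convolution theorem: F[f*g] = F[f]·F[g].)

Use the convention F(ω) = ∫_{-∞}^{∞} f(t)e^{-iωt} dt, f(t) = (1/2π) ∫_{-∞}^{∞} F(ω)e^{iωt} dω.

F[f₁*f₂](ω) = \frac{1680}{\left(\omega^{2} + 36\right) \left(25 \omega^{2} + 196\right)}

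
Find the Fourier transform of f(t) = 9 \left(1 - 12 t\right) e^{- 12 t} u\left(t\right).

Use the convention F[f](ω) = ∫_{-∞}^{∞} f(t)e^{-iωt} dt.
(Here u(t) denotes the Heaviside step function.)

F(ω) = \frac{9 i \omega}{- \omega^{2} + 24 i \omega + 144}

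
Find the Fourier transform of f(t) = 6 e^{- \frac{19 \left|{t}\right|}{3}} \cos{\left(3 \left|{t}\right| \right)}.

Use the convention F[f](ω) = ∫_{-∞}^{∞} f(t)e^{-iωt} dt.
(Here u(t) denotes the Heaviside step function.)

F(ω) = \frac{684 \left(9 \omega^{2} + 442\right)}{81 \omega^{4} + 5040 \omega^{2} + 195364}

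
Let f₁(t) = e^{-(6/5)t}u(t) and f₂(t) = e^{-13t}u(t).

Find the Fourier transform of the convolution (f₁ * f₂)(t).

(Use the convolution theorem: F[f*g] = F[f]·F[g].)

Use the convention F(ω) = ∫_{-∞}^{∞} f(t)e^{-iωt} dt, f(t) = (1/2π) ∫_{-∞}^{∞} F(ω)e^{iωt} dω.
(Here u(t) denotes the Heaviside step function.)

F[f₁*f₂](ω) = \frac{5}{\left(i \omega + 13\right) \left(5 i \omega + 6\right)}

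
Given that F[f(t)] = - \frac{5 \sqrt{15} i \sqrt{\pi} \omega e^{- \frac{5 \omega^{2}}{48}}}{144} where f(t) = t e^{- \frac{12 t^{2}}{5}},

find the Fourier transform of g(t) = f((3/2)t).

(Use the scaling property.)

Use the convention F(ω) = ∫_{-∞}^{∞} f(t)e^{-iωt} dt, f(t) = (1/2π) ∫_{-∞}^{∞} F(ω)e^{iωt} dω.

F[g](ω) = - \frac{5 \sqrt{15} i \sqrt{\pi} \omega e^{- \frac{5 \omega^{2}}{108}}}{324}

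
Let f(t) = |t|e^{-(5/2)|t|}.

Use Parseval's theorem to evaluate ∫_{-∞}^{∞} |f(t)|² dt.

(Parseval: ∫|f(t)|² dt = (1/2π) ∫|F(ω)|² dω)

∫|f(t)|² dt = \frac{4}{125}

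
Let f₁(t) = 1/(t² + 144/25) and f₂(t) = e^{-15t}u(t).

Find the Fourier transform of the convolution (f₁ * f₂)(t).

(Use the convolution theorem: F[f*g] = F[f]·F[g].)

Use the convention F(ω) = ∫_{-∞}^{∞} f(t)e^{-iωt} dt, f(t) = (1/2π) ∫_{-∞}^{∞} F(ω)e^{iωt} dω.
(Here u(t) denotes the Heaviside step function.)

F[f₁*f₂](ω) = \frac{5 \pi e^{- \frac{12 \left|{\omega}\right|}{5}}}{12 \left(i \omega + 15\right)}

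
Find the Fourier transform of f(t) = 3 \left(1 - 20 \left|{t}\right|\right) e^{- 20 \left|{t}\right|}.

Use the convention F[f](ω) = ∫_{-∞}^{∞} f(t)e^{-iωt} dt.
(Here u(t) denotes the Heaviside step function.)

F(ω) = \frac{240 \omega^{2}}{\left(\omega^{2} + 400\right)^{2}}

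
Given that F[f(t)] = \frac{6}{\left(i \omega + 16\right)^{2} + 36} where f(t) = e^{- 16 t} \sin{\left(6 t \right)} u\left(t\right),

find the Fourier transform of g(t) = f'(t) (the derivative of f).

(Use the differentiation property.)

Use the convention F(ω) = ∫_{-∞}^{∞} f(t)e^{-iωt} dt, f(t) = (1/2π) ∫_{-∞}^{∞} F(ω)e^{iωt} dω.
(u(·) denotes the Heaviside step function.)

F[g](ω) = \frac{6 i \omega}{\left(i \omega + 16\right)^{2} + 36}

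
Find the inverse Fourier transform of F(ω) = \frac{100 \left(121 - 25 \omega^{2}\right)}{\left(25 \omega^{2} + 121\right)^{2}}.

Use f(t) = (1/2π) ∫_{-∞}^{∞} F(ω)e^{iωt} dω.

f(t) = 2 e^{- \frac{11 \left|{t}\right|}{5}} \left|{t}\right|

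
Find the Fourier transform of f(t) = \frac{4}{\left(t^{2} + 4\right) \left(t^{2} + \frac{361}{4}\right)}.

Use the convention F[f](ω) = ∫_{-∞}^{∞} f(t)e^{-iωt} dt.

F(ω) = \frac{8 \pi e^{- 2 \left|{\omega}\right|}}{345} - \frac{32 \pi e^{- \frac{19 \left|{\omega}\right|}{2}}}{6555}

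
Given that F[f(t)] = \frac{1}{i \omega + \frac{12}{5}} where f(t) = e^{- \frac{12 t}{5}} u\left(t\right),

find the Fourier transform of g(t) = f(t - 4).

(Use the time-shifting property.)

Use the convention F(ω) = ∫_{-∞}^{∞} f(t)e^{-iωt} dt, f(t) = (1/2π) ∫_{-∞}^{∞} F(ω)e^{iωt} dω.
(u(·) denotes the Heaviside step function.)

F[g](ω) = \frac{5 e^{- 4 i \omega}}{5 i \omega + 12}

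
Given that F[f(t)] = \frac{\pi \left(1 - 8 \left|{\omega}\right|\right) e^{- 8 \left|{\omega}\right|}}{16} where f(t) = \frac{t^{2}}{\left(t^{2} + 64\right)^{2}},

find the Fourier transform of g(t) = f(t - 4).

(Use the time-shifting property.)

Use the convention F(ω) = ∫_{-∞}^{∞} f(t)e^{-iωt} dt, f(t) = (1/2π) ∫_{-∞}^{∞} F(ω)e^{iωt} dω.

F[g](ω) = \frac{\pi \left(1 - 8 \left|{\omega}\right|\right) e^{- 4 i \omega - 8 \left|{\omega}\right|}}{16}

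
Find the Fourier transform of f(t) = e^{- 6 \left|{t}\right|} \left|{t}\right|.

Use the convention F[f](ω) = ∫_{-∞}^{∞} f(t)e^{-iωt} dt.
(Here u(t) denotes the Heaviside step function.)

F(ω) = \frac{2 \left(36 - \omega^{2}\right)}{\left(\omega^{2} + 36\right)^{2}}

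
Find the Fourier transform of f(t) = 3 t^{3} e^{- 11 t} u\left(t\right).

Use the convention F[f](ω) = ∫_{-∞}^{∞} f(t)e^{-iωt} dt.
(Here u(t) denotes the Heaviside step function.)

F(ω) = \frac{18}{\left(i \omega + 11\right)^{4}}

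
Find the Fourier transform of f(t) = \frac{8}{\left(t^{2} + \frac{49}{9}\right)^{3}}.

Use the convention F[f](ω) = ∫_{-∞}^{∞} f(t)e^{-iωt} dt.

F(ω) = \frac{27 \pi \left(49 \omega^{2} + 63 \left|{\omega}\right| + 27\right) e^{- \frac{7 \left|{\omega}\right|}{3}}}{16807}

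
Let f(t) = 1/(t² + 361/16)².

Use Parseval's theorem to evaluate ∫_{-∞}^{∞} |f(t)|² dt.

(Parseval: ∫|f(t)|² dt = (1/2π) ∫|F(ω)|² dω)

∫|f(t)|² dt = \frac{5120 \pi}{893871739}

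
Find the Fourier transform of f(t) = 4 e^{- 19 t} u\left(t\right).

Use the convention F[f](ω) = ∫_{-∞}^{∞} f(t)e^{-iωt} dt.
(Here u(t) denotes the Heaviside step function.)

F(ω) = \frac{4}{i \omega + 19}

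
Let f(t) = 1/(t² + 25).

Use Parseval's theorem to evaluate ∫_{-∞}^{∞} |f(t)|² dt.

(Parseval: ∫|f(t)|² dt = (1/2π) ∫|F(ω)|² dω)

∫|f(t)|² dt = \frac{\pi}{250}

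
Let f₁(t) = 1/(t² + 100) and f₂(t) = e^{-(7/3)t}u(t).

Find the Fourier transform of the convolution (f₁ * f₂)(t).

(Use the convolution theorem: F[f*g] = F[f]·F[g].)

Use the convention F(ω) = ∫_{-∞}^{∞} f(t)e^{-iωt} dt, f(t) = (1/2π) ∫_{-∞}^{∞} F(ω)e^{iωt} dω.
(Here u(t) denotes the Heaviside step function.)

F[f₁*f₂](ω) = \frac{3 \pi e^{- 10 \left|{\omega}\right|}}{10 \left(3 i \omega + 7\right)}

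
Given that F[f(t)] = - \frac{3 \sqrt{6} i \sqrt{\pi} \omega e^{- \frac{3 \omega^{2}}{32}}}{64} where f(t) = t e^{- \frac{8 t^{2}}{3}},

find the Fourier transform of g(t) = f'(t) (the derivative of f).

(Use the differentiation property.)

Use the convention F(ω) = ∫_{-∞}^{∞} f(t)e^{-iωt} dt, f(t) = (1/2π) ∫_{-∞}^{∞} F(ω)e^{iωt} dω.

F[g](ω) = \frac{3 \sqrt{6} \sqrt{\pi} \omega^{2} e^{- \frac{3 \omega^{2}}{32}}}{64}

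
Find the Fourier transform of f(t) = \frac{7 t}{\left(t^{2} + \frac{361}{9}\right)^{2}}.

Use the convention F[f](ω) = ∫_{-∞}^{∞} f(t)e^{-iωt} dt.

F(ω) = - \frac{21 i \pi \omega e^{- \frac{19 \left|{\omega}\right|}{3}}}{38}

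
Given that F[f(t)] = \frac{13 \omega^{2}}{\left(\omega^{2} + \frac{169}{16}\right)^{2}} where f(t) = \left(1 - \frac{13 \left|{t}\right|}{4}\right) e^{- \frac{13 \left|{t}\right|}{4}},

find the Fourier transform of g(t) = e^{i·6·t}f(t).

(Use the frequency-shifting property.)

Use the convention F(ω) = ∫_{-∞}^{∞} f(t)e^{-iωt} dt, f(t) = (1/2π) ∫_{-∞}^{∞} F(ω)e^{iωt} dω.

F[g](ω) = \frac{3328 \left(\omega - 6\right)^{2}}{\left(16 \left(\omega - 6\right)^{2} + 169\right)^{2}}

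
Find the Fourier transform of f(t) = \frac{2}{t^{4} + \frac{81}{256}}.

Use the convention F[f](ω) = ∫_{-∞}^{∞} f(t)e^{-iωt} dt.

F(ω) = \frac{128 \pi e^{- \frac{3 \sqrt{2} \left|{\omega}\right|}{8}} \sin{\left(\frac{3 \sqrt{2} \left|{\omega}\right|}{8} + \frac{\pi}{4} \right)}}{27}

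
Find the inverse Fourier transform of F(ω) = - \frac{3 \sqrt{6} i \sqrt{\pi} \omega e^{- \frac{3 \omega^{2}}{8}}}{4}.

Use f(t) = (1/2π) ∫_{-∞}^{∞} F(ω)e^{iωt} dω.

f(t) = 2 t e^{- \frac{2 t^{2}}{3}}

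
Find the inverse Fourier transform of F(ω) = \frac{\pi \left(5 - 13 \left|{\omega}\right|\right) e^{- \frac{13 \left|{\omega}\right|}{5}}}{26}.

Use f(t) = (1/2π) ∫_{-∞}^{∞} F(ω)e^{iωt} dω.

f(t) = \frac{t^{2}}{\left(t^{2} + \frac{169}{25}\right)^{2}}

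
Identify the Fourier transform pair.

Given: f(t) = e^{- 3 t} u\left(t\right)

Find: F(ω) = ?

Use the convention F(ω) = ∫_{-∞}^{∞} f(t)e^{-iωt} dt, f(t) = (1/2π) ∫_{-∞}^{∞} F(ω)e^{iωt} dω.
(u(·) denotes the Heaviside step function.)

F(ω) = \frac{1}{i \omega + 3}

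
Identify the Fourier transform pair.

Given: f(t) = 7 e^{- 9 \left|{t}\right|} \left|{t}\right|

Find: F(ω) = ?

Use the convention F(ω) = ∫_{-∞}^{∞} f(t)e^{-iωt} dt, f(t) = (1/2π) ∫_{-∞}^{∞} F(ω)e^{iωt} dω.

F(ω) = \frac{14 \left(81 - \omega^{2}\right)}{\left(\omega^{2} + 81\right)^{2}}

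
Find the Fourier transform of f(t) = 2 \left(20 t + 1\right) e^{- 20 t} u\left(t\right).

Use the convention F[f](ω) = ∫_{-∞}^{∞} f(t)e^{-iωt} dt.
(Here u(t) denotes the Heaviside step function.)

F(ω) = \frac{2 \left(- i \omega - 40\right)}{\omega^{2} - 40 i \omega - 400}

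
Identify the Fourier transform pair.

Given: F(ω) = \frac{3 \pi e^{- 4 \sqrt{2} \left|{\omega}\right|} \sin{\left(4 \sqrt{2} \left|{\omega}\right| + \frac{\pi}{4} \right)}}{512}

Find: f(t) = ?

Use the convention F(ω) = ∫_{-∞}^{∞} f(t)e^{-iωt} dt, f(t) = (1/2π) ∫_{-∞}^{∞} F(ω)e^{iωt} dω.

f(t) = \frac{3}{t^{4} + 4096}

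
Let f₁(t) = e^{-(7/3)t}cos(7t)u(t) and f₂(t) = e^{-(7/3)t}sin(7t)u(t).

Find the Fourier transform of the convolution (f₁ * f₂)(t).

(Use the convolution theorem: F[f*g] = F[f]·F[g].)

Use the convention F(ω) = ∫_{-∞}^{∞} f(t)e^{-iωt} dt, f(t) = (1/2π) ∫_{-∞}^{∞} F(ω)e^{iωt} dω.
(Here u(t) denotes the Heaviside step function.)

F[f₁*f₂](ω) = \frac{189 \left(3 i \omega + 7\right)}{\left(\left(3 i \omega + 7\right)^{2} + 441\right)^{2}}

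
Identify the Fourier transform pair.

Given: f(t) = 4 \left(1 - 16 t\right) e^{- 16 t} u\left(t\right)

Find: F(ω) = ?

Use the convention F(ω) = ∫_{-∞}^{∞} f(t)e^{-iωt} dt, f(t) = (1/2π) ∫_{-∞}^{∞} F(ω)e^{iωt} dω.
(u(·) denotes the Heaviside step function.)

F(ω) = \frac{4 i \omega}{- \omega^{2} + 32 i \omega + 256}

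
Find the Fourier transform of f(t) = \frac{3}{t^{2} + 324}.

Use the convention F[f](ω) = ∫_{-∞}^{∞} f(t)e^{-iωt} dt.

F(ω) = \frac{\pi e^{- 18 \left|{\omega}\right|}}{6}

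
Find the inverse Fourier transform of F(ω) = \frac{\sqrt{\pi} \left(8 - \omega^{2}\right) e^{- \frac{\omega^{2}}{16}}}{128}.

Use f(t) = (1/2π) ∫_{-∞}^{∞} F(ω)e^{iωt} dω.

f(t) = t^{2} e^{- 4 t^{2}}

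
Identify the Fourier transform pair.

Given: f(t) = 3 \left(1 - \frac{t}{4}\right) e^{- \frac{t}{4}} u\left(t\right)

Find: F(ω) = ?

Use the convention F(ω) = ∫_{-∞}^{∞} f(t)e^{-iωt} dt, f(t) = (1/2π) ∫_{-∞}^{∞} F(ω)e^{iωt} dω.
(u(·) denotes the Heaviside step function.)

F(ω) = \frac{48 i \omega}{- 16 \omega^{2} + 8 i \omega + 1}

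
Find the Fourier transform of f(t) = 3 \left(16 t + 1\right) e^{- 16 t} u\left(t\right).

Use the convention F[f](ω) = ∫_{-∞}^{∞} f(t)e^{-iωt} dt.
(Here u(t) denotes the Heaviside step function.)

F(ω) = \frac{3 \left(- i \omega - 32\right)}{\omega^{2} - 32 i \omega - 256}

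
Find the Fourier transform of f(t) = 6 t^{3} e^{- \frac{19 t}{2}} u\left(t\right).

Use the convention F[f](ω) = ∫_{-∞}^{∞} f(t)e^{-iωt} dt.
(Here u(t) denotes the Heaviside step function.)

F(ω) = \frac{576}{\left(2 i \omega + 19\right)^{4}}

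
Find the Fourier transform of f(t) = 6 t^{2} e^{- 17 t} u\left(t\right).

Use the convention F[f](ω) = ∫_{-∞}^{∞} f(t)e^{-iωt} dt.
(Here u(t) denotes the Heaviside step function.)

F(ω) = \frac{12}{\left(i \omega + 17\right)^{3}}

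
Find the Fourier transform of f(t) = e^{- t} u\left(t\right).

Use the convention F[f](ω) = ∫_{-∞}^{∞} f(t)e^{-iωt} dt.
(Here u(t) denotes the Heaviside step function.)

F(ω) = \frac{1}{i \omega + 1}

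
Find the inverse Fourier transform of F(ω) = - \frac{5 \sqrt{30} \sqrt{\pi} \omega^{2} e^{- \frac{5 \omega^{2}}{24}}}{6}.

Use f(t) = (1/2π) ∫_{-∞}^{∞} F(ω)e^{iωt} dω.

f(t) = 6 \left(\frac{24 t^{2}}{5} - 2\right) e^{- \frac{6 t^{2}}{5}}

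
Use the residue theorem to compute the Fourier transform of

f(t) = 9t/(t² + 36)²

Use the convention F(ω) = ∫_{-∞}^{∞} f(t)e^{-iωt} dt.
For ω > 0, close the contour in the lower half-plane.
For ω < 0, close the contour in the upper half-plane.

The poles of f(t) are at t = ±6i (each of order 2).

Let g(z) = f(z)e^{-iωz}; for large |z| the factor e^{-iωz} decays in the lower half-plane when ω > 0 and in the upper half-plane when ω < 0.

Case ω > 0 (lower half-plane, clockwise contour ⇒ F(ω) = -2πi·ΣRes):
  Res_{z = - 6 i} g(z) = \frac{3 \omega e^{- 6 \omega}}{8} (pole of order 2)
  F(ω) = -2πi·ΣRes = - \frac{3 i \pi \omega e^{- 6 \omega}}{4}

Case ω < 0 (upper half-plane, counterclockwise contour ⇒ F(ω) = +2πi·ΣRes):
  Res_{z = 6 i} g(z) = - \frac{3 \omega e^{6 \omega}}{8} (pole of order 2)
  F(ω) = 2πi·ΣRes = - \frac{3 i \pi \omega e^{6 \omega}}{4}

Both cases combine into a single formula in |ω|:

F(ω) = - \frac{3 i \pi \omega e^{- 6 \left|{\omega}\right|}}{4}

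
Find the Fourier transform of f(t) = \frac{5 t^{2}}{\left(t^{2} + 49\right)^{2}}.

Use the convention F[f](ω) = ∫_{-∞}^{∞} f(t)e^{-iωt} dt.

F(ω) = \frac{5 \pi \left(1 - 7 \left|{\omega}\right|\right) e^{- 7 \left|{\omega}\right|}}{14}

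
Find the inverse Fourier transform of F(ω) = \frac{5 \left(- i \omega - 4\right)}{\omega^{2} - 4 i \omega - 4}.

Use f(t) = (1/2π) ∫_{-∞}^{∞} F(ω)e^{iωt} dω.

f(t) = 5 \left(2 t + 1\right) e^{- 2 t} u\left(t\right)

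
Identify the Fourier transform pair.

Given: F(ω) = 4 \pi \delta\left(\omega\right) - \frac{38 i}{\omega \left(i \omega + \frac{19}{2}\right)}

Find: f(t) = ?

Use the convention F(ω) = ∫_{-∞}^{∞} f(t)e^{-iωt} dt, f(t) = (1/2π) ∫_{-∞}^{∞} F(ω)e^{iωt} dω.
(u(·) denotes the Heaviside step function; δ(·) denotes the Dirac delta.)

f(t) = 4 \left(1 - e^{- \frac{19 t}{2}}\right) u\left(t\right)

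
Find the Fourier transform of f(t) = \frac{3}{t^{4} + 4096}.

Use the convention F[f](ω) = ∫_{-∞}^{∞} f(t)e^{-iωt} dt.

F(ω) = \frac{3 \pi e^{- 4 \sqrt{2} \left|{\omega}\right|} \sin{\left(4 \sqrt{2} \left|{\omega}\right| + \frac{\pi}{4} \right)}}{512}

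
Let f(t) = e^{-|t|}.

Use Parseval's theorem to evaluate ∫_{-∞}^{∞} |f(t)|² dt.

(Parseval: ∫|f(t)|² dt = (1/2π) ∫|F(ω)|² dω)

∫|f(t)|² dt = 1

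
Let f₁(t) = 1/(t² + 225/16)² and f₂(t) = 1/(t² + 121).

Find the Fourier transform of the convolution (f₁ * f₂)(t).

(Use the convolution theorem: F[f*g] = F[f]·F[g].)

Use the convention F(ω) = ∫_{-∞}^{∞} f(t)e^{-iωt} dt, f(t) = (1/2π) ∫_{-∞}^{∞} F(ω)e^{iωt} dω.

F[f₁*f₂](ω) = \frac{8 \pi^{2} \left(15 \left|{\omega}\right| + 4\right) e^{- \frac{59 \left|{\omega}\right|}{4}}}{37125}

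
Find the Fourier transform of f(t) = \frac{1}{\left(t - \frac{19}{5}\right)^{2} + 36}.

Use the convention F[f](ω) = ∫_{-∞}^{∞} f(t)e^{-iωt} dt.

F(ω) = \frac{\pi e^{- \frac{19 i \omega}{5} - 6 \left|{\omega}\right|}}{6}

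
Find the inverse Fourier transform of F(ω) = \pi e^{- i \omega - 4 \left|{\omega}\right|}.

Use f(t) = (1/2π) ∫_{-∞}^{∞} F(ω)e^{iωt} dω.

f(t) = \frac{4}{\left(t - 1\right)^{2} + 16}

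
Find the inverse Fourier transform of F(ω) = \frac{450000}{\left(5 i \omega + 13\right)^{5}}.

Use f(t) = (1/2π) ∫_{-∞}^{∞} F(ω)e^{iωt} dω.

f(t) = 6 t^{4} e^{- \frac{13 t}{5}} u\left(t\right)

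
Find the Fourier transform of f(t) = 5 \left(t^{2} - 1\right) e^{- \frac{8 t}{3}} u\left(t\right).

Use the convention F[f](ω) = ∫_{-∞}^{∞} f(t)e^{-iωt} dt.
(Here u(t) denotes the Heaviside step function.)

F(ω) = \frac{15 \left(54 i \omega - \left(3 i \omega + 8\right)^{3} + 144\right)}{\left(3 i \omega + 8\right)^{4}}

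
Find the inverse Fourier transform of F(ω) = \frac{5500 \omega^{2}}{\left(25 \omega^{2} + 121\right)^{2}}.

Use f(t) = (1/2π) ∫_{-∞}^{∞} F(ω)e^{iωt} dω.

f(t) = \left(1 - \frac{11 \left|{t}\right|}{5}\right) e^{- \frac{11 \left|{t}\right|}{5}}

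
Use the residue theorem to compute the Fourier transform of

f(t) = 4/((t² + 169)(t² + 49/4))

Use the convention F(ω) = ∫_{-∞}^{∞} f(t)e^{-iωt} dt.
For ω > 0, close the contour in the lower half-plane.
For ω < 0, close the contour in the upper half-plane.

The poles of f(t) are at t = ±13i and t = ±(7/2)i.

Let g(z) = f(z)e^{-iωz}; for large |z| the factor e^{-iωz} decays in the lower half-plane when ω > 0 and in the upper half-plane when ω < 0.

Case ω > 0 (lower half-plane, clockwise contour ⇒ F(ω) = -2πi·ΣRes):
  Res_{z = - 13 i} g(z) = - \frac{8 i e^{- 13 \omega}}{8151}
  Res_{z = - \frac{7 i}{2}} g(z) = \frac{16 i e^{- \frac{7 \omega}{2}}}{4389}
  F(ω) = -2πi·ΣRes = - \frac{16 \pi e^{- 13 \omega}}{8151} + \frac{32 \pi e^{- \frac{7 \omega}{2}}}{4389}

Case ω < 0 (upper half-plane, counterclockwise contour ⇒ F(ω) = +2πi·ΣRes):
  Res_{z = 13 i} g(z) = \frac{8 i e^{13 \omega}}{8151}
  Res_{z = \frac{7 i}{2}} g(z) = - \frac{16 i e^{\frac{7 \omega}{2}}}{4389}
  F(ω) = 2πi·ΣRes = \frac{16 \pi \left(26 e^{\frac{7 \omega}{2}} - 7 e^{13 \omega}\right)}{57057}

Both cases combine into a single formula in |ω|:

F(ω) = - \frac{16 \pi e^{- 13 \left|{\omega}\right|}}{8151} + \frac{32 \pi e^{- \frac{7 \left|{\omega}\right|}{2}}}{4389}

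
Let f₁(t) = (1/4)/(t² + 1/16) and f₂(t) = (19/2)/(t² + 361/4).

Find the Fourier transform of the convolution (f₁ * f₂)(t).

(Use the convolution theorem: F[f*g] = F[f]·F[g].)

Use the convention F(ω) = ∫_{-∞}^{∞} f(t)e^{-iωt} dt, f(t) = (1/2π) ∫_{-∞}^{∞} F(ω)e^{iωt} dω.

F[f₁*f₂](ω) = \pi^{2} e^{- \frac{39 \left|{\omega}\right|}{4}}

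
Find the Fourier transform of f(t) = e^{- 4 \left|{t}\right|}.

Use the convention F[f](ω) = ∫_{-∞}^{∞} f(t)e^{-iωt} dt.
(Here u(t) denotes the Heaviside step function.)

F(ω) = \frac{8}{\omega^{2} + 16}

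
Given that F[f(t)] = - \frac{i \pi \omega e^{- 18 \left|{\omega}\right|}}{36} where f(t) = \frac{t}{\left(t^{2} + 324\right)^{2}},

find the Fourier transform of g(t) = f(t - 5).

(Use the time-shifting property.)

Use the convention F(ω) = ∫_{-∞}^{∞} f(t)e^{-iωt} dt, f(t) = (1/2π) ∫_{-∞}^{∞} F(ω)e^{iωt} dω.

F[g](ω) = - \frac{i \pi \omega e^{- 5 i \omega - 18 \left|{\omega}\right|}}{36}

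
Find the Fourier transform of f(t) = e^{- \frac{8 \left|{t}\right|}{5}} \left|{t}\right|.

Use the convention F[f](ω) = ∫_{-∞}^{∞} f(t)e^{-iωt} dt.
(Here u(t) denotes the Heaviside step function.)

F(ω) = \frac{50 \left(64 - 25 \omega^{2}\right)}{\left(25 \omega^{2} + 64\right)^{2}}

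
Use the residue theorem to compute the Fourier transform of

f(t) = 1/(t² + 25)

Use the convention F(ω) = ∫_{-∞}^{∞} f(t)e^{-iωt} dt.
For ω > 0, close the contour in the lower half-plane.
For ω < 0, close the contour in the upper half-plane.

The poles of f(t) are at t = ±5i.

Let g(z) = f(z)e^{-iωz}; for large |z| the factor e^{-iωz} decays in the lower half-plane when ω > 0 and in the upper half-plane when ω < 0.

Case ω > 0 (lower half-plane, clockwise contour ⇒ F(ω) = -2πi·ΣRes):
  Res_{z = - 5 i} g(z) = \frac{i e^{- 5 \omega}}{10}
  F(ω) = -2πi·ΣRes = \frac{\pi e^{- 5 \omega}}{5}

Case ω < 0 (upper half-plane, counterclockwise contour ⇒ F(ω) = +2πi·ΣRes):
  Res_{z = 5 i} g(z) = - \frac{i e^{5 \omega}}{10}
  F(ω) = 2πi·ΣRes = \frac{\pi e^{5 \omega}}{5}

Both cases combine into a single formula in |ω|:

F(ω) = \frac{\pi e^{- 5 \left|{\omega}\right|}}{5}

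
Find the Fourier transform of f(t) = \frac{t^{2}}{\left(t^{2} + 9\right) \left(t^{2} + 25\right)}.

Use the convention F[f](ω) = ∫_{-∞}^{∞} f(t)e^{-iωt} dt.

F(ω) = \frac{\pi \left(5 - 3 e^{2 \left|{\omega}\right|}\right) e^{- 5 \left|{\omega}\right|}}{16}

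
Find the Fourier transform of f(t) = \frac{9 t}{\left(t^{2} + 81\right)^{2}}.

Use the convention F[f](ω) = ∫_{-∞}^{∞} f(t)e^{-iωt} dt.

F(ω) = - \frac{i \pi \omega e^{- 9 \left|{\omega}\right|}}{2}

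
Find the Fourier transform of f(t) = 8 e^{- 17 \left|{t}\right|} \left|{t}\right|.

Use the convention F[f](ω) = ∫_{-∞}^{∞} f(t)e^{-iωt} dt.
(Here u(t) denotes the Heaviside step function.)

F(ω) = \frac{16 \left(289 - \omega^{2}\right)}{\left(\omega^{2} + 289\right)^{2}}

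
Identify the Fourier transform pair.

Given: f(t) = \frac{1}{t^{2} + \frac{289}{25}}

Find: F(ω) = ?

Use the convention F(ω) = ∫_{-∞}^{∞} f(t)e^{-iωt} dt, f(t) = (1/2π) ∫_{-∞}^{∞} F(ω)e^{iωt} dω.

F(ω) = \frac{5 \pi e^{- \frac{17 \left|{\omega}\right|}{5}}}{17}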